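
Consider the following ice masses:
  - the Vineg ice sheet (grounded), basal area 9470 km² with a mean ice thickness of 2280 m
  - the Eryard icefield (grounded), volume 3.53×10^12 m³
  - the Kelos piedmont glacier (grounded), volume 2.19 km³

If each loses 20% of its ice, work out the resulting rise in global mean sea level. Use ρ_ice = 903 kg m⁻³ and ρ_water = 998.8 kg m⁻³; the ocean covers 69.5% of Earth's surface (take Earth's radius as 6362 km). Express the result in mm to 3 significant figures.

Vineg: ice volume = 9470 km² × 2280 m = 2.159×10^4 km³; 0.2 × 2.159×10^4 × (903/998.8) = 3904 km³ of water.
Eryard: 0.2 × 3.53×10^12 m³ × (903/998.8) = 6.383×10^11 m³ of water.
Kelos: 0.2 × 2.19 km³ × (903/998.8) = 0.3960 km³ of water.
Total added water ≈ 4.543×10^12 m³ over 3.53×10^14 m² → Δh = 0.0129 m = 12.9 mm.

≈ 12.9 mm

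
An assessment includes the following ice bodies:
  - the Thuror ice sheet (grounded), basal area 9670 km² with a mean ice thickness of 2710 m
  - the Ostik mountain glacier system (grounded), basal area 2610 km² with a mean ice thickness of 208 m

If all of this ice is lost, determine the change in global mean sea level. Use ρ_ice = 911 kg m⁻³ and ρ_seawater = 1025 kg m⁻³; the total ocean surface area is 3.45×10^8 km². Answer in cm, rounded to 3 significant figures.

Thuror: ice volume = 9670 km² × 2710 m = 2.621×10^4 km³; 2.621×10^4 × (911/1025) = 2.329×10^4 km³ of water.
Ostik: ice volume = 2610 km² × 208 m = 542.9 km³; 542.9 × (911/1025) = 482.5 km³ of water.
Total added water ≈ 2.377×10^13 m³ over 3.45×10^14 m² → Δh = 0.0689 m = 6.89 cm.

≈ 6.89 cm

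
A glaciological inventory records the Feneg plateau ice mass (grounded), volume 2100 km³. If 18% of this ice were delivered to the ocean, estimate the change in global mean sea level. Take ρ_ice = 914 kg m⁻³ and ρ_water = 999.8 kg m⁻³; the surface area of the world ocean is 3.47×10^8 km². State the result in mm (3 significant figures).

Feneg: 0.18 × 2100 km³ × (914/999.8) = 345.6 km³ of water.
Spread over 3.47×10^14 m² of ocean, Δh = 3.456×10^11 / 3.47×10^14 = 9.96×10^-4 m = 0.996 mm.

≈ 0.996 mm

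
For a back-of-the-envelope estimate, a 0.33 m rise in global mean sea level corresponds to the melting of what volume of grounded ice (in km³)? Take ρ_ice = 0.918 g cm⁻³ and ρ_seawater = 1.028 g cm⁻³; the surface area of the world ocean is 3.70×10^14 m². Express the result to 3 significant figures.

≈ 1.37×10^5 km³

Required water volume = Δh × A = 0.33 m × 3.70×10^14 m² = 1.221×10^14 m³ = 1.221×10^5 km³.
Ice volume = water volume × ρ_w/ρ_ice = 1.221×10^5 × 1028/918 = 1.37×10^5 km³.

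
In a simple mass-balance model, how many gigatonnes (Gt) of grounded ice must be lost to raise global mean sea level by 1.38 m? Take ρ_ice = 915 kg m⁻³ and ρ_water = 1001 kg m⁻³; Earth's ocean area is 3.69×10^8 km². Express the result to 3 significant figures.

≈ 5.10×10^5 Gt

Required water volume = Δh × A = 1.38 m × 3.69×10^14 m² = 5.092×10^14 m³.
ρ_w = 1001 kg m⁻³, so the mass of water = 5.092×10^14 m³ × 1001 kg m⁻³ = 5.097×10^17 kg = 5.10×10^5 Gt (and the same mass of ice, by conservation).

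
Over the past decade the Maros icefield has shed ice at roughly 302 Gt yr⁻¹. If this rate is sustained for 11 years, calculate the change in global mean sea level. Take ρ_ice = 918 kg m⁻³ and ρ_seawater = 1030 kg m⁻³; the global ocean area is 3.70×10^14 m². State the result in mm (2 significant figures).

≈ 8.7 mm

Total mass lost = 302 Gt/yr × 11 yr = 3322 Gt = 3.322×10^15 kg.
ρ_w = 1030 kg m⁻³, so water volume = 3.322×10^15 / 1030 = 3.225×10^12 m³.
Δh = 3.225×10^12 / 3.70×10^14 = 8.72×10^-3 m = 8.7 mm.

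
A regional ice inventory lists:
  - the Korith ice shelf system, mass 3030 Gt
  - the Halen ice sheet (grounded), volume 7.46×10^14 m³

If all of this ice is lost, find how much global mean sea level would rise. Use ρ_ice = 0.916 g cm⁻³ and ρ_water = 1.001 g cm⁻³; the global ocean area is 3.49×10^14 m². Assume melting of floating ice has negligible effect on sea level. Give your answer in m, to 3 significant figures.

≈ 1.96 m

The Korith ice shelf system is floating and already displaces its own weight of water, so its melt adds essentially nothing to sea level.
Halen: 7.46×10^14 m³ × (916/1001) = 6.827×10^14 m³ of water.
Total added water ≈ 6.827×10^14 m³ over 3.49×10^14 m² → Δh = 1.96 m.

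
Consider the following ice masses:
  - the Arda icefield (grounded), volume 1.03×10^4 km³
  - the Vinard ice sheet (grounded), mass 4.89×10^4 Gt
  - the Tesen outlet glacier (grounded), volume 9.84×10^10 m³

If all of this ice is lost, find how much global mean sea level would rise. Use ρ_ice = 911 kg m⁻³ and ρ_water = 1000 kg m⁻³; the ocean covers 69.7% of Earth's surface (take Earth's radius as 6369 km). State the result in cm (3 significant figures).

Arda: 1.03×10^4 km³ × (911/1000) = 9383 km³ of water.
Vinard: 4.89×10^4 Gt = 4.890×10^16 kg; dividing by ρ_w = 1000 kg m⁻³ gives 4.890×10^13 m³ of water.
Tesen: 9.84×10^10 m³ × (911/1000) = 8.964×10^10 m³ of water.
Total added water ≈ 5.837×10^13 m³ over 3.55×10^14 m² → Δh = 0.164 m = 16.4 cm.

≈ 16.4 cm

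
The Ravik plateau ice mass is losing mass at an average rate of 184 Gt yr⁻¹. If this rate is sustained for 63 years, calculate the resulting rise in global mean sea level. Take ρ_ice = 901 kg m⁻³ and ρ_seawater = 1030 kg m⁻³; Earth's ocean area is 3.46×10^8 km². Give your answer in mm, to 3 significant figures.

Total mass lost = 184 Gt/yr × 63 yr = 1.159×10^4 Gt = 1.159×10^16 kg.
ρ_w = 1030 kg m⁻³, so water volume = 1.159×10^16 / 1030 = 1.125×10^13 m³.
Δh = 1.125×10^13 / 3.46×10^14 = 0.0325 m = 32.5 mm.

≈ 32.5 mm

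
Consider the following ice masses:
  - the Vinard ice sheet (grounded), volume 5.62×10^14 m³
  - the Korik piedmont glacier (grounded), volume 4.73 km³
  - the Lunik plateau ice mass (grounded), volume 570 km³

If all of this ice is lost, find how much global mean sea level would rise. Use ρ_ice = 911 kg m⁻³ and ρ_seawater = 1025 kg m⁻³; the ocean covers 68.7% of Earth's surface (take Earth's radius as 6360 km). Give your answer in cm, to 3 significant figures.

Vinard: 5.62×10^14 m³ × (911/1025) = 4.995×10^14 m³ of water.
Korik: 4.73 km³ × (911/1025) = 4.204 km³ of water.
Lunik: 570 km³ × (911/1025) = 506.6 km³ of water.
Total added water ≈ 5.000×10^14 m³ over 3.49×10^14 m² → Δh = 1.43 m = 143 cm.

≈ 143 cm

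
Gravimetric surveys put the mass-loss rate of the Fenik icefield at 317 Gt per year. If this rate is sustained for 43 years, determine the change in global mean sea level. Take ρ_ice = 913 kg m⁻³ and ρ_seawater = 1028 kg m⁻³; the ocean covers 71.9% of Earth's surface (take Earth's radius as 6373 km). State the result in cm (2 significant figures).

≈ 3.6 cm

Total mass lost = 317 Gt/yr × 43 yr = 1.363×10^4 Gt = 1.363×10^16 kg.
ρ_w = 1028 kg m⁻³, so water volume = 1.363×10^16 / 1028 = 1.326×10^13 m³.
Δh = 1.326×10^13 / 3.67×10^14 = 0.0361 m = 3.6 cm.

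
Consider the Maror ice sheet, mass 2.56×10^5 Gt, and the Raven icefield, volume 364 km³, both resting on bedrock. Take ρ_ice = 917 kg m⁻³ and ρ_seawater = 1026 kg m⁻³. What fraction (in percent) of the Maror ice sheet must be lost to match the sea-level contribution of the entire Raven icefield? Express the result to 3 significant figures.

≈ 0.130 %

Equal sea-level rise means equal mass of meltwater, i.e. equal mass of ice lost.
Ice mass of Raven: 3.338×10^14 kg; ice mass of Maror: 2.560×10^17 kg.
Fraction required = 3.338×10^14 / 2.560×10^17 = 1.30×10^-3 → 0.130 %.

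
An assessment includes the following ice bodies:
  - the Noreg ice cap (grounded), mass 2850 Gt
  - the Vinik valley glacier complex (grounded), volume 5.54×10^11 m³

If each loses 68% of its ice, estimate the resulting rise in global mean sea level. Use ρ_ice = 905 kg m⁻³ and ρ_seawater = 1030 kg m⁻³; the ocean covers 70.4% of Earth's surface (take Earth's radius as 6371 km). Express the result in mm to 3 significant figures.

≈ 6.16 mm

Noreg: 0.68 × 2850 Gt = 1.938×10^15 kg; dividing by ρ_w = 1030 kg m⁻³ gives 1.882×10^12 m³ of water.
Vinik: 0.68 × 5.54×10^11 m³ × (905/1030) = 3.310×10^11 m³ of water.
Total added water ≈ 2.213×10^12 m³ over 3.59×10^14 m² → Δh = 6.16×10^-3 m = 6.16 mm.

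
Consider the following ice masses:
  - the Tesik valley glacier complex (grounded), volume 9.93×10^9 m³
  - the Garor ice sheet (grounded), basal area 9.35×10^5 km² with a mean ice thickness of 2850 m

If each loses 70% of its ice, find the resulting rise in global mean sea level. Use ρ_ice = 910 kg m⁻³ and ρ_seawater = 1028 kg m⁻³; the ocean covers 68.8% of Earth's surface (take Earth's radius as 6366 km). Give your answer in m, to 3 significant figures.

≈ 4.71 m

Tesik: 0.7 × 9.93×10^9 m³ × (910/1028) = 6.153×10^9 m³ of water.
Garor: ice volume = 9.35×10^5 km² × 2850 m = 2.665×10^6 km³; 0.7 × 2.665×10^6 × (910/1028) = 1.651×10^6 km³ of water.
Total added water ≈ 1.651×10^15 m³ over 3.50×10^14 m² → Δh = 4.71 m.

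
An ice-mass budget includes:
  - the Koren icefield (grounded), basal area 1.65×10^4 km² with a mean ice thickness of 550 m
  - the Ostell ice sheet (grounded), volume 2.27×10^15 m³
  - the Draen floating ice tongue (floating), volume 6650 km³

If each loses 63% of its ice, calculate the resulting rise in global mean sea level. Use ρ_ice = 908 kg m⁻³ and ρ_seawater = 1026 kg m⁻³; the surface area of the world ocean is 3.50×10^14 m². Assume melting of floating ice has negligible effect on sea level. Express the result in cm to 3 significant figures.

≈ 363 cm

Koren: ice volume = 1.65×10^4 km² × 550 m = 9075 km³; 0.63 × 9075 × (908/1026) = 5060 km³ of water.
Ostell: 0.63 × 2.27×10^15 m³ × (908/1026) = 1.266×10^15 m³ of water.
The Draen floating ice tongue is floating and already displaces its own weight of water, so its melt adds essentially nothing to sea level.
Total added water ≈ 1.271×10^15 m³ over 3.50×10^14 m² → Δh = 3.63 m = 363 cm.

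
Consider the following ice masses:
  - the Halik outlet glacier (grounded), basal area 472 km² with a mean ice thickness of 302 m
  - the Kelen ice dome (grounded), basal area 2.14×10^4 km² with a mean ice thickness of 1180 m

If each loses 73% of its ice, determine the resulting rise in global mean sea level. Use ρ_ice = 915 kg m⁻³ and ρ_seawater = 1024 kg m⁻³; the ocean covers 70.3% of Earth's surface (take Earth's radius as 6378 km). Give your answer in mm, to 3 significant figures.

Halik: ice volume = 472 km² × 302 m = 142.5 km³; 0.73 × 142.5 × (915/1024) = 92.98 km³ of water.
Kelen: ice volume = 2.14×10^4 km² × 1180 m = 2.525×10^4 km³; 0.73 × 2.525×10^4 × (915/1024) = 1.647×10^4 km³ of water.
Total added water ≈ 1.656×10^13 m³ over 3.59×10^14 m² → Δh = 0.0461 m = 46.1 mm.

≈ 46.1 mm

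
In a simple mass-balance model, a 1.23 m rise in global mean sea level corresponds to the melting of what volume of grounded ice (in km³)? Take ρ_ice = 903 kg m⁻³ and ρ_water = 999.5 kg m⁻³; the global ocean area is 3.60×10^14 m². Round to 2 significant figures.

Required water volume = Δh × A = 1.23 m × 3.60×10^14 m² = 4.428×10^14 m³ = 4.428×10^5 km³.
Ice volume = water volume × ρ_w/ρ_ice = 4.428×10^5 × 999.5/903 = 4.9×10^5 km³.

≈ 4.9×10^5 km³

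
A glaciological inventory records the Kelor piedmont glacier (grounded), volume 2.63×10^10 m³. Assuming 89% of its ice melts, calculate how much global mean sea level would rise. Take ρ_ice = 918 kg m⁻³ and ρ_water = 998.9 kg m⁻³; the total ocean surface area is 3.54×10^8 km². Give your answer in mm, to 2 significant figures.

≈ 0.061 mm

Kelor: 0.89 × 2.63×10^10 m³ × (918/998.9) = 2.151×10^10 m³ of water.
Spread over 3.54×10^14 m² of ocean, Δh = 2.151×10^10 / 3.54×10^14 = 6.08×10^-5 m = 0.061 mm.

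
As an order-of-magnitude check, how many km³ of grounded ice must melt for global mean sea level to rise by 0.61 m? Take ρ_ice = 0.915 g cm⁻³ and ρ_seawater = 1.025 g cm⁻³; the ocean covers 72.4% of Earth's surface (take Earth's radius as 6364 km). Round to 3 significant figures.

Required water volume = Δh × A = 0.61 m × 3.68×10^14 m² = 2.248×10^14 m³ = 2.248×10^5 km³.
Ice volume = water volume × ρ_w/ρ_ice = 2.248×10^5 × 1025/915 = 2.52×10^5 km³.

≈ 2.52×10^5 km³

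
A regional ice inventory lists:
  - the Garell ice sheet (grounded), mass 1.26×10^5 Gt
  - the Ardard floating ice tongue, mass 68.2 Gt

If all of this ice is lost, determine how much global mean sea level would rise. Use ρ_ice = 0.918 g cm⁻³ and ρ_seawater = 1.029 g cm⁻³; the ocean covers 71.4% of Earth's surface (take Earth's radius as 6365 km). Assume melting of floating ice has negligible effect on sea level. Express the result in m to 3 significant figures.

≈ 0.337 m

Garell: 1.26×10^5 Gt = 1.260×10^17 kg; dividing by ρ_w = 1.029 g cm⁻³ = 1029 kg m⁻³ gives 1.224×10^14 m³ of water.
The Ardard floating ice tongue is floating and already displaces its own weight of water, so its melt adds essentially nothing to sea level.
Total added water ≈ 1.224×10^14 m³ over 3.64×10^14 m² → Δh = 0.337 m.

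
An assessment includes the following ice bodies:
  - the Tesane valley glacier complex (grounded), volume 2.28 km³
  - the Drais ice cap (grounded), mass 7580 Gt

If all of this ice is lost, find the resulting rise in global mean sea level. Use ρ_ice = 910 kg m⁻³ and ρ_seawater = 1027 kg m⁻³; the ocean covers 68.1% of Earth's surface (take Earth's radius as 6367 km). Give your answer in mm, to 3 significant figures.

≈ 21.3 mm

Tesane: 2.28 km³ × (910/1027) = 2.020 km³ of water.
Drais: 7580 Gt = 7.580×10^15 kg; dividing by ρ_w = 1027 kg m⁻³ gives 7.381×10^12 m³ of water.
Total added water ≈ 7.383×10^12 m³ over 3.47×10^14 m² → Δh = 0.0213 m = 21.3 mm.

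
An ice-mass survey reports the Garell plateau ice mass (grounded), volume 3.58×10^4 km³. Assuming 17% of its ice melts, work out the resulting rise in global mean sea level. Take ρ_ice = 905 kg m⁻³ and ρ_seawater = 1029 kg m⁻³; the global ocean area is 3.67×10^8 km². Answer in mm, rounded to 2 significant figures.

≈ 15 mm

Garell: 0.17 × 3.58×10^4 km³ × (905/1029) = 5353 km³ of water.
Spread over 3.67×10^14 m² of ocean, Δh = 5.353×10^12 / 3.67×10^14 = 0.0146 m = 15 mm.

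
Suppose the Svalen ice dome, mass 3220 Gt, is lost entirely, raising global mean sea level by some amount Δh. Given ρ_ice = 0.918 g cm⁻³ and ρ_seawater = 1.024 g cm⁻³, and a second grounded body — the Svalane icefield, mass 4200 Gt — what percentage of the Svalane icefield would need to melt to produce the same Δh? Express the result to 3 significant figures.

≈ 76.7 %

Equal sea-level rise means equal mass of meltwater, i.e. equal mass of ice lost.
Ice mass of Svalen: 3.220×10^15 kg; ice mass of Svalane: 4.200×10^15 kg.
Fraction required = 3.220×10^15 / 4.200×10^15 = 0.767 → 76.7 %.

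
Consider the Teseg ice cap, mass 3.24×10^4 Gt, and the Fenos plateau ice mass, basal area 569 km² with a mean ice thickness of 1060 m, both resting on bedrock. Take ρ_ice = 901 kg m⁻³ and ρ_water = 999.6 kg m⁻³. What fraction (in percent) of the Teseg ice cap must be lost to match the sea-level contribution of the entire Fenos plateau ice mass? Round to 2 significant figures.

Equal sea-level rise means equal mass of meltwater, i.e. equal mass of ice lost.
Ice mass of Fenos: 5.434×10^14 kg; ice mass of Teseg: 3.240×10^16 kg.
Fraction required = 5.434×10^14 / 3.240×10^16 = 0.0168 → 1.7 %.

≈ 1.7 %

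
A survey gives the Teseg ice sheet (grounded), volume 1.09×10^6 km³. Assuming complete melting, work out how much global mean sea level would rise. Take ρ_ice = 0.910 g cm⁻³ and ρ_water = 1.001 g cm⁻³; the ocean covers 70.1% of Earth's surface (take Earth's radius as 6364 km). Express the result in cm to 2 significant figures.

≈ 280 cm

Teseg: 1.09×10^6 km³ × (910/1001) = 9.909×10^5 km³ of water.
Spread over 3.57×10^14 m² of ocean, Δh = 9.909×10^14 / 3.57×10^14 = 2.78 m = 280 cm.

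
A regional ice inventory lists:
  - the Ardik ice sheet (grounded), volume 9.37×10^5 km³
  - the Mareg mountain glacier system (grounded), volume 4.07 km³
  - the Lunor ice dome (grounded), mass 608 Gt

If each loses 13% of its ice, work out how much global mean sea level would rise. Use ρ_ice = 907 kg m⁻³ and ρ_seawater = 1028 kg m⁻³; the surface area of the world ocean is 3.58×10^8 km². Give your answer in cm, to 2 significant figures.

≈ 30 cm

Ardik: 0.13 × 9.37×10^5 km³ × (907/1028) = 1.075×10^5 km³ of water.
Mareg: 0.13 × 4.07 km³ × (907/1028) = 0.4668 km³ of water.
Lunor: 0.13 × 608 Gt = 7.904×10^13 kg; dividing by ρ_w = 1028 kg m⁻³ gives 7.689×10^10 m³ of water.
Total added water ≈ 1.075×10^14 m³ over 3.58×10^14 m² → Δh = 0.300 m = 30 cm.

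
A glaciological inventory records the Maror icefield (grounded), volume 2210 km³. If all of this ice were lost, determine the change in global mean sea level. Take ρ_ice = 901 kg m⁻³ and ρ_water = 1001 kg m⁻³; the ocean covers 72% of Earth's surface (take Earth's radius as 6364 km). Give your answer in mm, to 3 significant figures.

Maror: 2210 km³ × (901/1001) = 1989 km³ of water.
Spread over 3.66×10^14 m² of ocean, Δh = 1.989×10^12 / 3.66×10^14 = 5.43×10^-3 m = 5.43 mm.

≈ 5.43 mm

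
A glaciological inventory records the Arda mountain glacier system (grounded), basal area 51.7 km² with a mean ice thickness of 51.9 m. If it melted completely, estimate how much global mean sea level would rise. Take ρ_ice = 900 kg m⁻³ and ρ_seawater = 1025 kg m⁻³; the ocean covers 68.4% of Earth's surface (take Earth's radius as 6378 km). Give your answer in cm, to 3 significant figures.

Arda: ice volume = 51.7 km² × 51.9 m = 2.683 km³; 2.683 × (900/1025) = 2.356 km³ of water.
Spread over 3.50×10^14 m² of ocean, Δh = 2.356×10^9 / 3.50×10^14 = 6.74×10^-6 m = 6.74×10^-4 cm.

≈ 6.74×10^-4 cm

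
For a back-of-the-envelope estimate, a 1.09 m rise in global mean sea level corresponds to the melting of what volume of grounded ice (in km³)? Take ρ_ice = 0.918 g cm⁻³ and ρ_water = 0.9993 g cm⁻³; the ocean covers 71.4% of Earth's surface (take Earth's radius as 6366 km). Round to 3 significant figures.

Required water volume = Δh × A = 1.09 m × 3.64×10^14 m² = 3.963×10^14 m³ = 3.963×10^5 km³.
Ice volume = water volume × ρ_w/ρ_ice = 3.963×10^5 × 999.3/918 = 4.31×10^5 km³.

≈ 4.31×10^5 km³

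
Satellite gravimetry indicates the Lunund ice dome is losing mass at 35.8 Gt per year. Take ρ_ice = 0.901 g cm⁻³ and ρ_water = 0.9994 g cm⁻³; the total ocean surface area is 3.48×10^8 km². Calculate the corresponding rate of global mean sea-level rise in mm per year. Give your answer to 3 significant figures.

ρ_w = 0.9994 g cm⁻³ = 999.4 kg m⁻³. Annual water volume added = 35.8 Gt / ρ_w = 3.580×10^13 kg / 999.4 kg m⁻³ = 3.582×10^10 m³.
Δh per year = 3.582×10^10 / 3.48×10^14 = 1.03×10^-4 m = 0.103 mm.

≈ 0.103 mm/yr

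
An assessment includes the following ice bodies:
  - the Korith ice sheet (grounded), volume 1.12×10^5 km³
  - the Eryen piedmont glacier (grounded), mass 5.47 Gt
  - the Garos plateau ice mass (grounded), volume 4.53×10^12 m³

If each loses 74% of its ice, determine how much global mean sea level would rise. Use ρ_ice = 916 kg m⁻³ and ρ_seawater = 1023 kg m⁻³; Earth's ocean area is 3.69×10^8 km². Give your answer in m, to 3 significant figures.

≈ 0.209 m

Korith: 0.74 × 1.12×10^5 km³ × (916/1023) = 7.421×10^4 km³ of water.
Eryen: 0.74 × 5.47 Gt = 4.048×10^12 kg; dividing by ρ_w = 1023 kg m⁻³ gives 3.957×10^9 m³ of water.
Garos: 0.74 × 4.53×10^12 m³ × (916/1023) = 3.002×10^12 m³ of water.
Total added water ≈ 7.722×10^13 m³ over 3.69×10^14 m² → Δh = 0.209 m.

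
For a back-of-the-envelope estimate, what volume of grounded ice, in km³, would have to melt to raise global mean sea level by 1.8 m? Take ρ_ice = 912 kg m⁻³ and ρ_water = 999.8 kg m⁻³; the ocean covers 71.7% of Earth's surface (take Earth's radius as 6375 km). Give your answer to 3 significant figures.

≈ 7.23×10^5 km³

Required water volume = Δh × A = 1.8 m × 3.66×10^14 m² = 6.591×10^14 m³ = 6.591×10^5 km³.
Ice volume = water volume × ρ_w/ρ_ice = 6.591×10^5 × 999.8/912 = 7.23×10^5 km³.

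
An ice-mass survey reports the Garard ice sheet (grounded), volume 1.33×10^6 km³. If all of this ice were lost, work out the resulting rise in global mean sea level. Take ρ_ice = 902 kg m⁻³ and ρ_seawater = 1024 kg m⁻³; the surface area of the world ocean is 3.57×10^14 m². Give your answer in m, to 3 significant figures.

≈ 3.28 m

Garard: 1.33×10^6 km³ × (902/1024) = 1.172×10^6 km³ of water.
Spread over 3.57×10^14 m² of ocean, Δh = 1.172×10^15 / 3.57×10^14 = 3.28 m.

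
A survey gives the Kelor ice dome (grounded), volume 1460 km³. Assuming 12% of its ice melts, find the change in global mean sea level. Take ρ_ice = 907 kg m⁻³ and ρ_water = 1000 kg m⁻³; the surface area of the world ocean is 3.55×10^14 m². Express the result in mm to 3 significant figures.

≈ 0.448 mm

Kelor: 0.12 × 1460 km³ × (907/1000) = 158.9 km³ of water.
Spread over 3.55×10^14 m² of ocean, Δh = 1.589×10^11 / 3.55×10^14 = 4.48×10^-4 m = 0.448 mm.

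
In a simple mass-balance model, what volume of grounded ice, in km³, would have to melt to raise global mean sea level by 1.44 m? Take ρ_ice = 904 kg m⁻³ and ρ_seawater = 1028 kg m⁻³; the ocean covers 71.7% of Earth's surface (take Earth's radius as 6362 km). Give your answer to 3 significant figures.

≈ 5.97×10^5 km³

Required water volume = Δh × A = 1.44 m × 3.65×10^14 m² = 5.251×10^14 m³ = 5.251×10^5 km³.
Ice volume = water volume × ρ_w/ρ_ice = 5.251×10^5 × 1028/904 = 5.97×10^5 km³.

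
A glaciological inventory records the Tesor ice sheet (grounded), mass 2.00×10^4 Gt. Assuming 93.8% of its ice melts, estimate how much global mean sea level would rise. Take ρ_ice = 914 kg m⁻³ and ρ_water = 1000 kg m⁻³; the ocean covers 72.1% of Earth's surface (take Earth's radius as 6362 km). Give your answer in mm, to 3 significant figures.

Tesor: 0.938 × 2.00×10^4 Gt = 1.876×10^16 kg; dividing by ρ_w = 1000 kg m⁻³ gives 1.876×10^13 m³ of water.
Spread over 3.67×10^14 m² of ocean, Δh = 1.876×10^13 / 3.67×10^14 = 0.0512 m = 51.2 mm.

≈ 51.2 mm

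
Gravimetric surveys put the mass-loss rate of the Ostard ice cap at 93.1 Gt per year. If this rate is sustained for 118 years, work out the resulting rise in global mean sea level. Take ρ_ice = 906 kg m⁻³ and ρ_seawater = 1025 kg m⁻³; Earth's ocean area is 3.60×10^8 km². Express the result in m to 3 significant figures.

≈ 0.0298 m

Total mass lost = 93.1 Gt/yr × 118 yr = 1.099×10^4 Gt = 1.099×10^16 kg.
ρ_w = 1025 kg m⁻³, so water volume = 1.099×10^16 / 1025 = 1.072×10^13 m³.
Δh = 1.072×10^13 / 3.60×10^14 = 0.0298 m.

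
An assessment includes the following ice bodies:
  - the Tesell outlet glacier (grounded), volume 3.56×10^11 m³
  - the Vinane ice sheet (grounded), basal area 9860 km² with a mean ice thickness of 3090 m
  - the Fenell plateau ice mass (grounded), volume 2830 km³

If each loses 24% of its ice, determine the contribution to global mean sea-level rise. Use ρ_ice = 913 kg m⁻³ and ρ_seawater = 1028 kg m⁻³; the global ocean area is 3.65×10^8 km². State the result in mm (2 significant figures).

Tesell: 0.24 × 3.56×10^11 m³ × (913/1028) = 7.588×10^10 m³ of water.
Vinane: ice volume = 9860 km² × 3090 m = 3.047×10^4 km³; 0.24 × 3.047×10^4 × (913/1028) = 6494 km³ of water.
Fenell: 0.24 × 2830 km³ × (913/1028) = 603.2 km³ of water.
Total added water ≈ 7.173×10^12 m³ over 3.65×10^14 m² → Δh = 0.0197 m = 20 mm.

≈ 20 mm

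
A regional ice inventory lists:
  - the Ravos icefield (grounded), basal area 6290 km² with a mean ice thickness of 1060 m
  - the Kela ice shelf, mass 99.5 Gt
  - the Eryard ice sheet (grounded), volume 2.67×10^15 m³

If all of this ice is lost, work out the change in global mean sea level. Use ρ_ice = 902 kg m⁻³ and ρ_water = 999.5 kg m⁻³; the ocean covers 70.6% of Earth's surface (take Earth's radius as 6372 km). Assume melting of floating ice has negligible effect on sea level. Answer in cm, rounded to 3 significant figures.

Ravos: ice volume = 6290 km² × 1060 m = 6667 km³; 6667 × (902/999.5) = 6017 km³ of water.
The Kela ice shelf is floating and already displaces its own weight of water, so its melt adds essentially nothing to sea level.
Eryard: 2.67×10^15 m³ × (902/999.5) = 2.410×10^15 m³ of water.
Total added water ≈ 2.416×10^15 m³ over 3.60×10^14 m² → Δh = 6.71 m = 671 cm.

≈ 671 cm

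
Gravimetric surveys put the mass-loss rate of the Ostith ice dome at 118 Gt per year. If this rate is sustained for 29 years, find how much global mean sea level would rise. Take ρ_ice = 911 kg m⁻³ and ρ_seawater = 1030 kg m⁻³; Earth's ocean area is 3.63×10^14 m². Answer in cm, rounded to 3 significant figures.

Total mass lost = 118 Gt/yr × 29 yr = 3422 Gt = 3.422×10^15 kg.
ρ_w = 1030 kg m⁻³, so water volume = 3.422×10^15 / 1030 = 3.322×10^12 m³.
Δh = 3.322×10^12 / 3.63×10^14 = 9.15×10^-3 m = 0.915 cm.

≈ 0.915 cm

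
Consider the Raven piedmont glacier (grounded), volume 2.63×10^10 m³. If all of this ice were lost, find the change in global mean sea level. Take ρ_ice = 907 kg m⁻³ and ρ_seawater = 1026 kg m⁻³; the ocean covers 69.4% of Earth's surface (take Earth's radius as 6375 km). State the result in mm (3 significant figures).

≈ 0.0656 mm

Raven: 2.63×10^10 m³ × (907/1026) = 2.325×10^10 m³ of water.
Spread over 3.54×10^14 m² of ocean, Δh = 2.325×10^10 / 3.54×10^14 = 6.56×10^-5 m = 0.0656 mm.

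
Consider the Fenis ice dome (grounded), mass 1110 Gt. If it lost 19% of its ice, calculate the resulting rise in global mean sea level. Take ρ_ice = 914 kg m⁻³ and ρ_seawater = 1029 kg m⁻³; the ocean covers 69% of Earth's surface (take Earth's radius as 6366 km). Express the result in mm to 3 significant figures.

≈ 0.583 mm

Fenis: 0.19 × 1110 Gt = 2.109×10^14 kg; dividing by ρ_w = 1029 kg m⁻³ gives 2.050×10^11 m³ of water.
Spread over 3.51×10^14 m² of ocean, Δh = 2.050×10^11 / 3.51×10^14 = 5.83×10^-4 m = 0.583 mm.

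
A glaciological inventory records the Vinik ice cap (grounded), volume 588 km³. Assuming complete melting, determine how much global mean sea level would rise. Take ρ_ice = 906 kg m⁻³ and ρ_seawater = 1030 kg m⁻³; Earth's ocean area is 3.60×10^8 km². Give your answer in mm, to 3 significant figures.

≈ 1.44 mm

Vinik: 588 km³ × (906/1030) = 517.2 km³ of water.
Spread over 3.60×10^14 m² of ocean, Δh = 5.172×10^11 / 3.60×10^14 = 1.44×10^-3 m = 1.44 mm.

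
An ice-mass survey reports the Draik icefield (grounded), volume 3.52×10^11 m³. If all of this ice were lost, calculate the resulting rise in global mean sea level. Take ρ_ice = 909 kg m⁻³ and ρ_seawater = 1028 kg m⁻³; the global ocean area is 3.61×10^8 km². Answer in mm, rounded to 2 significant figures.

≈ 0.86 mm

Draik: 3.52×10^11 m³ × (909/1028) = 3.113×10^11 m³ of water.
Spread over 3.61×10^14 m² of ocean, Δh = 3.113×10^11 / 3.61×10^14 = 8.62×10^-4 m = 0.86 mm.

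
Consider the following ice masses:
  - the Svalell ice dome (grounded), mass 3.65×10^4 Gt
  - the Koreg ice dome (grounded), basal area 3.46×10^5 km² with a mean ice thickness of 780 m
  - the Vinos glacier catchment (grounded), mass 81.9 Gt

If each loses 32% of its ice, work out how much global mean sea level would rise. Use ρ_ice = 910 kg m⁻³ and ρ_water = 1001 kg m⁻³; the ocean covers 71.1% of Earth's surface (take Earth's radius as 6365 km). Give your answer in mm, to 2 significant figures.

≈ 250 mm

Svalell: 0.32 × 3.65×10^4 Gt = 1.168×10^16 kg; dividing by ρ_w = 1001 kg m⁻³ gives 1.167×10^13 m³ of water.
Koreg: ice volume = 3.46×10^5 km² × 780 m = 2.699×10^5 km³; 0.32 × 2.699×10^5 × (910/1001) = 7.851×10^4 km³ of water.
Vinos: 0.32 × 81.9 Gt = 2.621×10^13 kg; dividing by ρ_w = 1001 kg m⁻³ gives 2.618×10^10 m³ of water.
Total added water ≈ 9.021×10^13 m³ over 3.62×10^14 m² → Δh = 0.249 m = 250 mm.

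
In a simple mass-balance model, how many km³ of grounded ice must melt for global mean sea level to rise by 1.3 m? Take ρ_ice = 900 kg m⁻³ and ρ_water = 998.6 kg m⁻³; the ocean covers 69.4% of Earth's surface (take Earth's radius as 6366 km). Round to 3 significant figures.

≈ 5.10×10^5 km³

Required water volume = Δh × A = 1.3 m × 3.53×10^14 m² = 4.595×10^14 m³ = 4.595×10^5 km³.
Ice volume = water volume × ρ_w/ρ_ice = 4.595×10^5 × 998.6/900 = 5.10×10^5 km³.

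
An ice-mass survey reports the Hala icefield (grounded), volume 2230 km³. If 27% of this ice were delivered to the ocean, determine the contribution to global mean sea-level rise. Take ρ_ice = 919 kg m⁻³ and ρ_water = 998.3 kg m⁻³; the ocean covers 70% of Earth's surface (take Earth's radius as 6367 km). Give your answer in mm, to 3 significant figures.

Hala: 0.27 × 2230 km³ × (919/998.3) = 554.3 km³ of water.
Spread over 3.57×10^14 m² of ocean, Δh = 5.543×10^11 / 3.57×10^14 = 1.55×10^-3 m = 1.55 mm.

≈ 1.55 mm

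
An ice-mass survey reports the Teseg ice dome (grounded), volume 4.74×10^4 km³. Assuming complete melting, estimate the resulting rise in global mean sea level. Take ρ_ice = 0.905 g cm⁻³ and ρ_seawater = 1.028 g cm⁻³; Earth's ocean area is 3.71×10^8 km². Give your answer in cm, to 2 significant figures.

Teseg: 4.74×10^4 km³ × (905/1028) = 4.173×10^4 km³ of water.
Spread over 3.71×10^14 m² of ocean, Δh = 4.173×10^13 / 3.71×10^14 = 0.112 m = 11 cm.

≈ 11 cm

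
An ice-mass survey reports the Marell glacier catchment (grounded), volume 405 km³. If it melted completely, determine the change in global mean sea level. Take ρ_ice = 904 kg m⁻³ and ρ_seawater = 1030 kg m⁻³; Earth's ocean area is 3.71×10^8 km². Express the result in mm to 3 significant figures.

Marell: 405 km³ × (904/1030) = 355.5 km³ of water.
Spread over 3.71×10^14 m² of ocean, Δh = 3.555×10^11 / 3.71×10^14 = 9.58×10^-4 m = 0.958 mm.

≈ 0.958 mm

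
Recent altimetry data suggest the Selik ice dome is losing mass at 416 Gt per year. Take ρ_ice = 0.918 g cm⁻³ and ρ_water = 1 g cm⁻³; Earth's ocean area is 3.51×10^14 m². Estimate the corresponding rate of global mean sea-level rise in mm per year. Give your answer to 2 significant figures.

ρ_w = 1 g cm⁻³ = 1000 kg m⁻³. Annual water volume added = 416 Gt / ρ_w = 4.160×10^14 kg / 1000 kg m⁻³ = 4.160×10^11 m³.
Δh per year = 4.160×10^11 / 3.51×10^14 = 1.19×10^-3 m = 1.2 mm.

≈ 1.2 mm/yr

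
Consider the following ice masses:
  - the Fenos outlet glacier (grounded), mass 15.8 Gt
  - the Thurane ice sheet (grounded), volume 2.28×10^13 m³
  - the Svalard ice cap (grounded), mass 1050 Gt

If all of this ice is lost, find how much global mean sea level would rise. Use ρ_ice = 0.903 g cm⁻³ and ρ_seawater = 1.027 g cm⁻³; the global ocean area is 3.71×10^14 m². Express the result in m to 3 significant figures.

≈ 0.0568 m

Fenos: 15.8 Gt = 1.580×10^13 kg; dividing by ρ_w = 1.027 g cm⁻³ = 1027 kg m⁻³ gives 1.538×10^10 m³ of water.
Thurane: 2.28×10^13 m³ × (903/1027) = 2.005×10^13 m³ of water.
Svalard: 1050 Gt = 1.050×10^15 kg; dividing by ρ_w = 1027 kg m⁻³ gives 1.022×10^12 m³ of water.
Total added water ≈ 2.108×10^13 m³ over 3.71×10^14 m² → Δh = 0.0568 m.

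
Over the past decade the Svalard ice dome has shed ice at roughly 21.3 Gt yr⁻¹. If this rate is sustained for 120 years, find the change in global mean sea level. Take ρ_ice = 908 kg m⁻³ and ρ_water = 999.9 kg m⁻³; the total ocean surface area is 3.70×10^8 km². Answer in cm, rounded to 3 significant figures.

Total mass lost = 21.3 Gt/yr × 120 yr = 2556 Gt = 2.556×10^15 kg.
ρ_w = 999.9 kg m⁻³, so water volume = 2.556×10^15 / 999.9 = 2.556×10^12 m³.
Δh = 2.556×10^12 / 3.70×10^14 = 6.91×10^-3 m = 0.691 cm.

≈ 0.691 cm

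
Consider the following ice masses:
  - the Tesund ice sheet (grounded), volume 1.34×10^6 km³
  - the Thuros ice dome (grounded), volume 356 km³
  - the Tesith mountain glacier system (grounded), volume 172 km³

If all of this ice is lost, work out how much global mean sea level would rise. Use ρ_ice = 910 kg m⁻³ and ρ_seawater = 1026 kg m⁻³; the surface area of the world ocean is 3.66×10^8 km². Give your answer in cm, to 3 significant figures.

Tesund: 1.34×10^6 km³ × (910/1026) = 1.188×10^6 km³ of water.
Thuros: 356 km³ × (910/1026) = 315.8 km³ of water.
Tesith: 172 km³ × (910/1026) = 152.6 km³ of water.
Total added water ≈ 1.189×10^15 m³ over 3.66×10^14 m² → Δh = 3.25 m = 325 cm.

≈ 325 cm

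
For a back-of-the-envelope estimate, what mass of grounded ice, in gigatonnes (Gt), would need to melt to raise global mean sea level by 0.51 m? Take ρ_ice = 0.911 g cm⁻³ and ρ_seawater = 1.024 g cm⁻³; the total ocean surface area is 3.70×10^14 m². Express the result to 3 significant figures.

Required water volume = Δh × A = 0.51 m × 3.70×10^14 m² = 1.887×10^14 m³.
ρ_w = 1.024 g cm⁻³ = 1024 kg m⁻³, so the mass of water = 1.887×10^14 m³ × 1024 kg m⁻³ = 1.932×10^17 kg = 1.93×10^5 Gt (and the same mass of ice, by conservation).

≈ 1.93×10^5 Gt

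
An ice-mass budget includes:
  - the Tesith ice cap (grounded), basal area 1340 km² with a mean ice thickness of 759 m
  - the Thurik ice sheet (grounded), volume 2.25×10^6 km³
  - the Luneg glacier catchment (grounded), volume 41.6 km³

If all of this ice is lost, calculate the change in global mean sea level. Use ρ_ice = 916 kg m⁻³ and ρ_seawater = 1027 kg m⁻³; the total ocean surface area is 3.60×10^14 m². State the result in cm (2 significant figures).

≈ 560 cm

Tesith: ice volume = 1340 km² × 759 m = 1017 km³; 1017 × (916/1027) = 907.1 km³ of water.
Thurik: 2.25×10^6 km³ × (916/1027) = 2.007×10^6 km³ of water.
Luneg: 41.6 km³ × (916/1027) = 37.10 km³ of water.
Total added water ≈ 2.008×10^15 m³ over 3.60×10^14 m² → Δh = 5.58 m = 560 cm.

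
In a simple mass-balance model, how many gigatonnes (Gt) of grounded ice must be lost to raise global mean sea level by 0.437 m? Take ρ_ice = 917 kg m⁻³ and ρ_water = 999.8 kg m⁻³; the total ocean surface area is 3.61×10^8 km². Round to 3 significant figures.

Required water volume = Δh × A = 0.437 m × 3.61×10^14 m² = 1.578×10^14 m³.
ρ_w = 999.8 kg m⁻³, so the mass of water = 1.578×10^14 m³ × 999.8 kg m⁻³ = 1.577×10^17 kg = 1.58×10^5 Gt (and the same mass of ice, by conservation).

≈ 1.58×10^5 Gt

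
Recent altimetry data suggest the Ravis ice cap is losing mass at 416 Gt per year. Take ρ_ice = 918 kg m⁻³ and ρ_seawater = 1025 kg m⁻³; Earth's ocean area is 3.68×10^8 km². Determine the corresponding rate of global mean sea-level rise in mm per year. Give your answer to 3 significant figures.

ρ_w = 1025 kg m⁻³. Annual water volume added = 416 Gt / ρ_w = 4.160×10^14 kg / 1025 kg m⁻³ = 4.059×10^11 m³.
Δh per year = 4.059×10^11 / 3.68×10^14 = 1.10×10^-3 m = 1.10 mm.

≈ 1.10 mm/yr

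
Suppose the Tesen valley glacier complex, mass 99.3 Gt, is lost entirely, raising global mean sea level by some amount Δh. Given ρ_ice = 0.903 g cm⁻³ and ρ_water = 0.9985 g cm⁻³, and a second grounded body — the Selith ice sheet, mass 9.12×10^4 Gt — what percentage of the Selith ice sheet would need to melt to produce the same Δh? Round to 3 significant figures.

Equal sea-level rise means equal mass of meltwater, i.e. equal mass of ice lost.
Ice mass of Tesen: 9.930×10^13 kg; ice mass of Selith: 9.120×10^16 kg.
Fraction required = 9.930×10^13 / 9.120×10^16 = 1.09×10^-3 → 0.109 %.

≈ 0.109 %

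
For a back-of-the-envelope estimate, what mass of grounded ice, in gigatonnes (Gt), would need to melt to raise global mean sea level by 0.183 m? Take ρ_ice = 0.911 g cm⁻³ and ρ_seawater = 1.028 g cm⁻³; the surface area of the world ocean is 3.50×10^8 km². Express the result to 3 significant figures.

≈ 6.58×10^4 Gt

Required water volume = Δh × A = 0.183 m × 3.50×10^14 m² = 6.405×10^13 m³.
ρ_w = 1.028 g cm⁻³ = 1028 kg m⁻³, so the mass of water = 6.405×10^13 m³ × 1028 kg m⁻³ = 6.584×10^16 kg = 6.58×10^4 Gt (and the same mass of ice, by conservation).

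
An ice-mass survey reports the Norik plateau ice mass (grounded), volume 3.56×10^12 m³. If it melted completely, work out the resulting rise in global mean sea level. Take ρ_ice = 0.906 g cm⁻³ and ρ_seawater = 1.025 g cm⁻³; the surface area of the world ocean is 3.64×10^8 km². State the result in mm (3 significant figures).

Norik: 3.56×10^12 m³ × (906/1025) = 3.147×10^12 m³ of water.
Spread over 3.64×10^14 m² of ocean, Δh = 3.147×10^12 / 3.64×10^14 = 8.64×10^-3 m = 8.64 mm.

≈ 8.64 mm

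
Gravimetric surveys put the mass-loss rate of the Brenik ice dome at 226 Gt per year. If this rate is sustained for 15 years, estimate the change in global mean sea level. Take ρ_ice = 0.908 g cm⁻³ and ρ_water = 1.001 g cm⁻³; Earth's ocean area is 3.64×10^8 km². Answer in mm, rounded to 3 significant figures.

Total mass lost = 226 Gt/yr × 15 yr = 3390 Gt = 3.390×10^15 kg.
ρ_w = 1.001 g cm⁻³ = 1001 kg m⁻³, so water volume = 3.390×10^15 / 1001 = 3.387×10^12 m³.
Δh = 3.387×10^12 / 3.64×10^14 = 9.30×10^-3 m = 9.30 mm.

≈ 9.30 mm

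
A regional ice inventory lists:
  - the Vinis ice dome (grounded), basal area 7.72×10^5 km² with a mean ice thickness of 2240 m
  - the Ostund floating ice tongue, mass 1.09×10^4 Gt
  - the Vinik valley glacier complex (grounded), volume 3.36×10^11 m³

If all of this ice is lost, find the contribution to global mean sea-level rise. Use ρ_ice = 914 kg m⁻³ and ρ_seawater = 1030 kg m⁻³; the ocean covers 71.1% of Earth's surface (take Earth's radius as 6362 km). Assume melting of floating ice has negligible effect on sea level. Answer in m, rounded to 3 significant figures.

≈ 4.24 m

Vinis: ice volume = 7.72×10^5 km² × 2240 m = 1.729×10^6 km³; 1.729×10^6 × (914/1030) = 1.535×10^6 km³ of water.
The Ostund floating ice tongue is floating and already displaces its own weight of water, so its melt adds essentially nothing to sea level.
Vinik: 3.36×10^11 m³ × (914/1030) = 2.982×10^11 m³ of water.
Total added water ≈ 1.535×10^15 m³ over 3.62×10^14 m² → Δh = 4.24 m.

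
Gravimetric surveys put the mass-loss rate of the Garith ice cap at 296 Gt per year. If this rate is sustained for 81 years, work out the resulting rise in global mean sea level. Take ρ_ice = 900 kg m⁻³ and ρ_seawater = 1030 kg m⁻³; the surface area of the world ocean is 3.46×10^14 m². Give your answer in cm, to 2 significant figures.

≈ 6.7 cm

Total mass lost = 296 Gt/yr × 81 yr = 2.398×10^4 Gt = 2.398×10^16 kg.
ρ_w = 1030 kg m⁻³, so water volume = 2.398×10^16 / 1030 = 2.328×10^13 m³.
Δh = 2.328×10^13 / 3.46×10^14 = 0.0673 m = 6.7 cm.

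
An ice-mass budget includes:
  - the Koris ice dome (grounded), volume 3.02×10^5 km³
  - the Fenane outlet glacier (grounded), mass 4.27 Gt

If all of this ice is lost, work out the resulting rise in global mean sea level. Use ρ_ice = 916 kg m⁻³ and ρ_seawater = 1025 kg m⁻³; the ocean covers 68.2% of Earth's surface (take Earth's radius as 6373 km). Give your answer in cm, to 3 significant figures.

Koris: 3.02×10^5 km³ × (916/1025) = 2.699×10^5 km³ of water.
Fenane: 4.27 Gt = 4.270×10^12 kg; dividing by ρ_w = 1025 kg m⁻³ gives 4.166×10^9 m³ of water.
Total added water ≈ 2.699×10^14 m³ over 3.48×10^14 m² → Δh = 0.775 m = 77.5 cm.

≈ 77.5 cm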